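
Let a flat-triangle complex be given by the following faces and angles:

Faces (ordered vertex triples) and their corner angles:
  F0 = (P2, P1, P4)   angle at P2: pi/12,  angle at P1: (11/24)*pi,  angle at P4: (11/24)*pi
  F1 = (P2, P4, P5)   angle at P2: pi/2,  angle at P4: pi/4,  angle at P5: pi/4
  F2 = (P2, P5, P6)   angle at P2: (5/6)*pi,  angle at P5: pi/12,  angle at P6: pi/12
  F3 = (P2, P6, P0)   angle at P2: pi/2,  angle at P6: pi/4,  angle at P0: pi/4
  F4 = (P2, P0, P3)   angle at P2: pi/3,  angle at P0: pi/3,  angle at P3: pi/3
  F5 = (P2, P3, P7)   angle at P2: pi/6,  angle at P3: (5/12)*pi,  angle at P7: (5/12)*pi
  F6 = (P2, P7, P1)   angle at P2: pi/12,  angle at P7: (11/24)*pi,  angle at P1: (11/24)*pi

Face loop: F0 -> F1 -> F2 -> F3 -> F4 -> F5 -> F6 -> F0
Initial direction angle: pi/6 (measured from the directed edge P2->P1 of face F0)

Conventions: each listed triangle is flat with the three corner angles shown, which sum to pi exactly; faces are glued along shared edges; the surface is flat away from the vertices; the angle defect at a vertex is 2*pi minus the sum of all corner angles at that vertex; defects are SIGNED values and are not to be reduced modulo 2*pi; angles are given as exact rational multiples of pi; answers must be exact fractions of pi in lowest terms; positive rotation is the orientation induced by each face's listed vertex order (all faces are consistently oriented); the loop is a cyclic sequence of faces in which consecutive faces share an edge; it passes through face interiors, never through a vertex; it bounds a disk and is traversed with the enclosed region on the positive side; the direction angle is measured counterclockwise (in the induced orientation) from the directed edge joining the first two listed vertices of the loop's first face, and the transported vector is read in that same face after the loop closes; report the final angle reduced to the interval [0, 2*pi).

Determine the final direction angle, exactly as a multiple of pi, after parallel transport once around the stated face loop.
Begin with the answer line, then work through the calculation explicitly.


Answer: final direction angle = (5/3)*pi

enclosed vertex P2: corner angles sum to (5/2)*pi, defect = 2*pi - (5/2)*pi = -pi/2
the final direction is the initial angle plus the enclosed defects, taken mod 2*pi in the induced orientation
final angle = pi/6 - pi/2 = (5/3)*pi (mod 2*pi)


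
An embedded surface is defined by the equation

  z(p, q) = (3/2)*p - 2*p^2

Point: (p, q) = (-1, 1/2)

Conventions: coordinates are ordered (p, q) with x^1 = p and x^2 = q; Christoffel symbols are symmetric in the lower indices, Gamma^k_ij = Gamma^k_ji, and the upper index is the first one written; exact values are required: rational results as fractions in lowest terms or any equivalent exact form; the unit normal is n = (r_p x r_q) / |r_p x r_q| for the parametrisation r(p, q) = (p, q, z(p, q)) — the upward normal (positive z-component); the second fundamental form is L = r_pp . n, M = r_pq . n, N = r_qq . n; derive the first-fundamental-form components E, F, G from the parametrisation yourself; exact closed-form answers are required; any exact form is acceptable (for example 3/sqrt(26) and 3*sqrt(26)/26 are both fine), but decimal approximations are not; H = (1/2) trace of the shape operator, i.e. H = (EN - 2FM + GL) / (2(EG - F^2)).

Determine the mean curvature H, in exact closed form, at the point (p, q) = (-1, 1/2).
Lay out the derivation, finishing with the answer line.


z_p = 11/2, z_q = 0, z_pp = -4, z_pq = 0, z_qq = 0
E = 125/4, F = 0, G = 1; answer radicand W^2 = 125/4
unnormalised second-form numerators: l = -4, m = 0, n = 0; L = l/sqrt(125/4), and similarly M = m/sqrt(W^2), N = n/sqrt(W^2)
H = (E*n - 2*F*m + G*l) / (2*(EG - F^2)*sqrt(W^2)); E*n - 2*F*m + G*l = -4, EG - F^2 = 125/4, so H = (-8/125)/sqrt(125/4)

Answer: H = -16*sqrt(5)/3125


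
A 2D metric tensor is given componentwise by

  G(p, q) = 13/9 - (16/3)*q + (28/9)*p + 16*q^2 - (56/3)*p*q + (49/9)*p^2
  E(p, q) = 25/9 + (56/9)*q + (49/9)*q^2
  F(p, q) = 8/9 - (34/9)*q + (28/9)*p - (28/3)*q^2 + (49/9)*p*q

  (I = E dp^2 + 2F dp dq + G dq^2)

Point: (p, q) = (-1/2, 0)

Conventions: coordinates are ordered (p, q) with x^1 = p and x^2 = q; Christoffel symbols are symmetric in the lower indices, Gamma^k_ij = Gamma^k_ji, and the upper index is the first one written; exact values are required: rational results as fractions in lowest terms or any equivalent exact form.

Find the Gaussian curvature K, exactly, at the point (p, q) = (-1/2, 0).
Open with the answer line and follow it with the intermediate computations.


Answer: K = -7056/11881

E = 25/9, F = -2/3, G = 5/4, EG - F^2 = 109/36 at the point
E_p = 0, E_q = 56/9, F_p = 28/9, F_q = -13/2, G_p = -7/3, G_q = 4
E_qq = 98/9, F_pq = 49/9, G_pp = 98/9
Apply the Brioschi formula K = (det M1 - det M2)/(EG - F^2)^2 over the derivative matrices of E, F, G.
M1 = [[-E_qq/2 + F_pq - G_pp/2, E_p/2, F_p - E_q/2], [F_q - G_p/2, E, F], [G_q/2, F, G]] = [[-49/9, 0, 0], [-16/3, 25/9, -2/3], [2, -2/3, 5/4]]; det M1 = -5341/324
M2 = [[0, E_q/2, G_p/2], [E_q/2, E, F], [G_p/2, F, G]] = [[0, 28/9, -7/6], [28/9, 25/9, -2/3], [-7/6, -2/3, 5/4]]; det M2 = -3577/324
det M1 - det M2 = -49/9; K = -49/9 / (109/36)^2 = -7056/11881


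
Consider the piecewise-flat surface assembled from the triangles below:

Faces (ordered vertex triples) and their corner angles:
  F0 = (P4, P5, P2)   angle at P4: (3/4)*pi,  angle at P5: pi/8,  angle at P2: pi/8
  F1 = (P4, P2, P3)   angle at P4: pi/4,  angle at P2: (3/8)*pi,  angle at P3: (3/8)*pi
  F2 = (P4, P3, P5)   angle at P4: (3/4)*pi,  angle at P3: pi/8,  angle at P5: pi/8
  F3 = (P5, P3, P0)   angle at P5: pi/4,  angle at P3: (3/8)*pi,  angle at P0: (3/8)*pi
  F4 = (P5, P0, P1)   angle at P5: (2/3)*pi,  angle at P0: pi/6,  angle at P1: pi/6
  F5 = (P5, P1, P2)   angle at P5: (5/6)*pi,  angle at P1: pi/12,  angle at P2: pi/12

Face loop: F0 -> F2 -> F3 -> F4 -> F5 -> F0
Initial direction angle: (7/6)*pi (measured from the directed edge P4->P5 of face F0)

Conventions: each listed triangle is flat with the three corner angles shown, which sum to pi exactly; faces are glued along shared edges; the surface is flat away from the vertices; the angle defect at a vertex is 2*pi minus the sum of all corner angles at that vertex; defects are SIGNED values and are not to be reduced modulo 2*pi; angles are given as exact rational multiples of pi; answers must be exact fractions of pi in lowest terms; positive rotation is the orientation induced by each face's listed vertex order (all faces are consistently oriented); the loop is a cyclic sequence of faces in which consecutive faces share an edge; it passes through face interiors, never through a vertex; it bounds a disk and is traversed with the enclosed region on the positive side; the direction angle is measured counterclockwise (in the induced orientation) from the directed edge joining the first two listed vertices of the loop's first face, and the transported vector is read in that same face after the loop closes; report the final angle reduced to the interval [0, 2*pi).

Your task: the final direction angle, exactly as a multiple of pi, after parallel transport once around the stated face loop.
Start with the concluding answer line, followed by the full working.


Answer: final direction angle = (7/6)*pi

enclosed vertex P5: corner angles sum to 2*pi, defect = 2*pi - 2*pi = 0
the rotation equals the total enclosed defect, so the final angle is initial + defects (mod 2*pi)
final angle = (7/6)*pi + 0 = (7/6)*pi (mod 2*pi)


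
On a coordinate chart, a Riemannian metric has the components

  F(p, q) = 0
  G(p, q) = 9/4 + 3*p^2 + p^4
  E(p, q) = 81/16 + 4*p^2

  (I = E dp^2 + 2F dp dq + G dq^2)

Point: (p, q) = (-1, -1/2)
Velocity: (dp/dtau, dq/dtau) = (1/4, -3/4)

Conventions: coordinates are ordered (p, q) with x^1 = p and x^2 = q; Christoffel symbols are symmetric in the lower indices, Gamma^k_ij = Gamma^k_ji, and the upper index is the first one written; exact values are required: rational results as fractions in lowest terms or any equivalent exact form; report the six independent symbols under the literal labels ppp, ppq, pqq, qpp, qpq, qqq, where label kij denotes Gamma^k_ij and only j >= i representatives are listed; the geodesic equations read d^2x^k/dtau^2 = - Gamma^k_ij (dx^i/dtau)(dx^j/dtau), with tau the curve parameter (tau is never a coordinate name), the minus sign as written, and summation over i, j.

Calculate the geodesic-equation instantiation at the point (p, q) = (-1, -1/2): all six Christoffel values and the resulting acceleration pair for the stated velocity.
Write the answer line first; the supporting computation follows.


Answer: Gamma_ppp = -64/145, Gamma_ppq = 0, Gamma_pqq = 16/29, Gamma_qpp = 0, Gamma_qpq = -4/5, Gamma_qqq = 0; accelerations (d^2p/dtau^2, d^2q/dtau^2) = (-41/145, -3/10)

E = 145/16, F = 0, G = 25/4 at the point
E_p = -8, E_q = 0, F_p = 0, F_q = 0, G_p = -10, G_q = 0
EG - F^2 = 3625/64;  g^inv = (64/3625) * [[25/4, 0], [0, 145/16]]
first-kind symbols [ij,l] = (1/2)(d_i g_jl + d_j g_il - d_l g_ij): [pp,p] = E_p/2 = -4, [pp,q] = F_p - E_q/2 = 0, [pq,p] = E_q/2 = 0, [pq,q] = G_p/2 = -5, [qq,p] = F_q - G_p/2 = 5, [qq,q] = G_q/2 = 0
Gamma^p_ij = (G*[ij,p] - F*[ij,q])/(EG - F^2), Gamma^q_ij = (E*[ij,q] - F*[ij,p])/(EG - F^2)
Gamma_ppp = -64/145, Gamma_ppq = 0, Gamma_pqq = 16/29, Gamma_qpp = 0, Gamma_qpq = -4/5, Gamma_qqq = 0
d^2p/dtau^2 = -(Gamma_ppp*(1/4)^2 + 2*Gamma_ppq*(1/4)*(-3/4) + Gamma_pqq*(-3/4)^2) = -41/145
d^2q/dtau^2 = -(Gamma_qpp*(1/4)^2 + 2*Gamma_qpq*(1/4)*(-3/4) + Gamma_qqq*(-3/4)^2) = -3/10


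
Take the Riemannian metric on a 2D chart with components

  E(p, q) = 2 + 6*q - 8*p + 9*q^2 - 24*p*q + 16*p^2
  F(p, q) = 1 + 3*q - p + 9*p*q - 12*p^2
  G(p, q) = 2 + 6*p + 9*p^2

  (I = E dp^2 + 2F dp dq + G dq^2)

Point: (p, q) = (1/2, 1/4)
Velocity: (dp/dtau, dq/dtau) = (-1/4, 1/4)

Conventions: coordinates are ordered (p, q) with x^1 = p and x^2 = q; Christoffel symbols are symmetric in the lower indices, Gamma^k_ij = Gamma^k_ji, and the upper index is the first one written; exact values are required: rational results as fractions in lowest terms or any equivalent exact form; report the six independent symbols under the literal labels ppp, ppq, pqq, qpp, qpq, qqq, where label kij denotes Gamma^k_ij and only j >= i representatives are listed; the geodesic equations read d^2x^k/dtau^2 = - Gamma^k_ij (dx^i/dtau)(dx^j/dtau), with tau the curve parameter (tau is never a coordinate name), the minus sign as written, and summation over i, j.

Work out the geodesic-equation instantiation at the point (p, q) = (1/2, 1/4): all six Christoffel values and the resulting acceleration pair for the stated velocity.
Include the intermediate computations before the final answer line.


E = 17/16, F = -5/8, G = 29/4 at the point
E_p = 2, E_q = -3/2, F_p = -43/4, F_q = 15/2, G_p = 15, G_q = 0
EG - F^2 = 117/16;  g^inv = (16/117) * [[29/4, 5/8], [5/8, 17/16]]
first-kind symbols [ij,l] = (1/2)(d_i g_jl + d_j g_il - d_l g_ij): [pp,p] = E_p/2 = 1, [pp,q] = F_p - E_q/2 = -10, [pq,p] = E_q/2 = -3/4, [pq,q] = G_p/2 = 15/2, [qq,p] = F_q - G_p/2 = 0, [qq,q] = G_q/2 = 0
Gamma^p_ij = (G*[ij,p] - F*[ij,q])/(EG - F^2), Gamma^q_ij = (E*[ij,q] - F*[ij,p])/(EG - F^2)
Gamma_ppp = 16/117, Gamma_ppq = -4/39, Gamma_pqq = 0, Gamma_qpp = -160/117, Gamma_qpq = 40/39, Gamma_qqq = 0
d^2p/dtau^2 = -(Gamma_ppp*(-1/4)^2 + 2*Gamma_ppq*(-1/4)*(1/4) + Gamma_pqq*(1/4)^2) = -5/234
d^2q/dtau^2 = -(Gamma_qpp*(-1/4)^2 + 2*Gamma_qpq*(-1/4)*(1/4) + Gamma_qqq*(1/4)^2) = 25/117

Answer: Gamma_ppp = 16/117, Gamma_ppq = -4/39, Gamma_pqq = 0, Gamma_qpp = -160/117, Gamma_qpq = 40/39, Gamma_qqq = 0; accelerations (d^2p/dtau^2, d^2q/dtau^2) = (-5/234, 25/117)


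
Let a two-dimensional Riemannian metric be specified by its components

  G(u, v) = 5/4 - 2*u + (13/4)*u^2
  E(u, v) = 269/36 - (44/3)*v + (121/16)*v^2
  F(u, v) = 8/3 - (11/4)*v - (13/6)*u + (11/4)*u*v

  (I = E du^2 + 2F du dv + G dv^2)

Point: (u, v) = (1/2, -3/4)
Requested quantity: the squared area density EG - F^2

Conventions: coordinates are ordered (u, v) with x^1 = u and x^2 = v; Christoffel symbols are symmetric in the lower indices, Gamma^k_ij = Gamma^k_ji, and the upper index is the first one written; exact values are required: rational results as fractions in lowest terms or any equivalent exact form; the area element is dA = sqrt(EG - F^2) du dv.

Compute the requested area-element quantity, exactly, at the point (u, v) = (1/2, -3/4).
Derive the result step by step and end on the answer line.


E = 52361/2304, F = 251/96, G = 17/16; EG - F^2 = 212711/12288

Answer: EG - F^2 = 212711/12288


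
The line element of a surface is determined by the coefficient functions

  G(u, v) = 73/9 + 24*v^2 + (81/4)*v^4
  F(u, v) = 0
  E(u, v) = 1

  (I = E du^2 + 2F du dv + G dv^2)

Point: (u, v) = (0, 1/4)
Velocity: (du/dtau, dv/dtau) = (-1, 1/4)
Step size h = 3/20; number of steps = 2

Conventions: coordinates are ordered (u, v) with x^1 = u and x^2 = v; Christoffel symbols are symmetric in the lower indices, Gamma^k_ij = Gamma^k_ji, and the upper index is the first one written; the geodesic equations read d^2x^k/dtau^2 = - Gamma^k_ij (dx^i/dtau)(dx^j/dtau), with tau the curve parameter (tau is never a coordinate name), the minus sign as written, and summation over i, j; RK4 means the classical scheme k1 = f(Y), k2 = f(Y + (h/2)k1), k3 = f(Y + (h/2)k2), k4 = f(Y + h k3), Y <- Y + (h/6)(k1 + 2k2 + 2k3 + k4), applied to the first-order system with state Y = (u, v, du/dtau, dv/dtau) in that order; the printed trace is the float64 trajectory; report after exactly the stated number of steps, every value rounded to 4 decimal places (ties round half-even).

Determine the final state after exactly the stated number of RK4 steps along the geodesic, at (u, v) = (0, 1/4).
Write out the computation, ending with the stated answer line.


f(Y) = (du/dtau, dv/dtau, -Gamma^u_ij Y'^i Y'^j, -Gamma^v_ij Y'^i Y'^j) with the Gammas evaluated at the stage position; h = 0.150000; intermediate values shown to 6 dp
step 0: u = 0.0000, v = 0.2500, du/dtau = -1.0000, dv/dtau = 0.2500
step 1:
  k1: at (u, v) = (0.000000, 0.250000), (du/dtau, dv/dtau) = (-1.000000, 0.250000); Gamma_uuu = 0.000000, Gamma_uuv = 0.000000, Gamma_uvv = 0.000000, Gamma_vuu = 0.000000, Gamma_vuv = 0.000000, Gamma_vvv = 0.684486; k1 = (-1.000000, 0.250000, 0.000000, -0.042780)
  k2: at (u, v) = (-0.075000, 0.268750), (du/dtau, dv/dtau) = (-1.000000, 0.246791); Gamma_uuu = 0.000000, Gamma_uuv = 0.000000, Gamma_uvv = 0.000000, Gamma_vuu = 0.000000, Gamma_vuv = 0.000000, Gamma_vvv = 0.727237; k2 = (-1.000000, 0.246791, 0.000000, -0.044293)
  k3: at (u, v) = (-0.075000, 0.268509), (du/dtau, dv/dtau) = (-1.000000, 0.246678); Gamma_uuu = 0.000000, Gamma_uuv = 0.000000, Gamma_uvv = 0.000000, Gamma_vuu = 0.000000, Gamma_vuv = 0.000000, Gamma_vvv = 0.726698; k3 = (-1.000000, 0.246678, 0.000000, -0.044220)
  k4: at (u, v) = (-0.150000, 0.287002), (du/dtau, dv/dtau) = (-1.000000, 0.243367); Gamma_uuu = 0.000000, Gamma_uuv = 0.000000, Gamma_uvv = 0.000000, Gamma_vuu = 0.000000, Gamma_vuv = 0.000000, Gamma_vvv = 0.767255; k4 = (-1.000000, 0.243367, 0.000000, -0.045443)
  Y <- Y + (h/6)(k1 + 2k2 + 2k3 + k4): u = -0.1500, v = 0.2870, du/dtau = -1.0000, dv/dtau = 0.2434
step 2:
  k1: at (u, v) = (-0.150000, 0.287008), (du/dtau, dv/dtau) = (-1.000000, 0.243369); Gamma_uuu = 0.000000, Gamma_uuv = 0.000000, Gamma_uvv = 0.000000, Gamma_vuu = 0.000000, Gamma_vuv = 0.000000, Gamma_vvv = 0.767268; k1 = (-1.000000, 0.243369, 0.000000, -0.045444)
  k2: at (u, v) = (-0.225000, 0.305260), (du/dtau, dv/dtau) = (-1.000000, 0.239960); Gamma_uuu = 0.000000, Gamma_uuv = 0.000000, Gamma_uvv = 0.000000, Gamma_vuu = 0.000000, Gamma_vuv = 0.000000, Gamma_vvv = 0.805663; k2 = (-1.000000, 0.239960, 0.000000, -0.046391)
  k3: at (u, v) = (-0.225000, 0.305005), (du/dtau, dv/dtau) = (-1.000000, 0.239889); Gamma_uuu = 0.000000, Gamma_uuv = 0.000000, Gamma_uvv = 0.000000, Gamma_vuu = 0.000000, Gamma_vuv = 0.000000, Gamma_vvv = 0.805137; k3 = (-1.000000, 0.239889, 0.000000, -0.046333)
  k4: at (u, v) = (-0.300000, 0.322991), (du/dtau, dv/dtau) = (-1.000000, 0.236419); Gamma_uuu = 0.000000, Gamma_uuv = 0.000000, Gamma_uvv = 0.000000, Gamma_vuu = 0.000000, Gamma_vuv = 0.000000, Gamma_vvv = 0.841369; k4 = (-1.000000, 0.236419, 0.000000, -0.047027)
  Y <- Y + (h/6)(k1 + 2k2 + 2k3 + k4): u = -0.3000, v = 0.3230, du/dtau = -1.0000, dv/dtau = 0.2364

Answer: u = -0.3000, v = 0.3230, du/dtau = -1.0000, dv/dtau = 0.2364


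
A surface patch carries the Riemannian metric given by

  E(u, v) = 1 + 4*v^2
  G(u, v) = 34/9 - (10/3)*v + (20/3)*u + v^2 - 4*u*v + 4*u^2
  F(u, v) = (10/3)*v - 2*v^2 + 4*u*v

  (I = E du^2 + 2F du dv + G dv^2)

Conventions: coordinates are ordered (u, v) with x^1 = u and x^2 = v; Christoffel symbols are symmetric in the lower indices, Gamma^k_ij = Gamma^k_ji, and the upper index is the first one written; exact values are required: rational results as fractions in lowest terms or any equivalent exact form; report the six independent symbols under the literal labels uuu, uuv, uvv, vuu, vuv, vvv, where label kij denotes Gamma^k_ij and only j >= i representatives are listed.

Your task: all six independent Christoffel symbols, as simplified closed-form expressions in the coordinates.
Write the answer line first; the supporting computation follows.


Answer: Gamma_uuu = 0, Gamma_uuv = 36*v/(36*u^2 - 36*u*v + 60*u + 45*v^2 - 30*v + 34), Gamma_uvv = -18*v/(36*u^2 - 36*u*v + 60*u + 45*v^2 - 30*v + 34), Gamma_vuu = 0, Gamma_vuv = (36*u - 18*v + 30)/(36*u^2 - 36*u*v + 60*u + 45*v^2 - 30*v + 34), Gamma_vvv = (-18*u + 9*v - 15)/(36*u^2 - 36*u*v + 60*u + 45*v^2 - 30*v + 34)

E = 1 + 4*v^2; F = (10/3)*v - 2*v^2 + 4*u*v; G = 34/9 - (10/3)*v + (20/3)*u + v^2 - 4*u*v + 4*u^2
Gamma^k_ij = (1/2) g^{kl} (d_i g_jl + d_j g_il - d_l g_ij), with g^inv = (1/(EG-F^2)) [[G, -F], [-F, E]]
first partials: E_u = 0, E_v = 8*v, F_u = 4*v, F_v = 10/3 - 4*v + 4*u, G_u = 20/3 - 4*v + 8*u, G_v = -10/3 + 2*v - 4*u
D = EG - F^2 = 34/9 - (10/3)*v + (20/3)*u + 5*v^2 - 4*u*v + 4*u^2
expanded: Gamma^u_uu = (G E_u - 2F F_u + F E_v)/(2D), Gamma^u_uv = (G E_v - F G_u)/(2D), Gamma^u_vv = (2G F_v - G G_u - F G_v)/(2D), Gamma^v_uu = (2E F_u - E E_v - F E_u)/(2D), Gamma^v_uv = (E G_u - F E_v)/(2D), Gamma^v_vv = (E G_v - 2F F_v + F G_u)/(2D); substitute and cancel common factors


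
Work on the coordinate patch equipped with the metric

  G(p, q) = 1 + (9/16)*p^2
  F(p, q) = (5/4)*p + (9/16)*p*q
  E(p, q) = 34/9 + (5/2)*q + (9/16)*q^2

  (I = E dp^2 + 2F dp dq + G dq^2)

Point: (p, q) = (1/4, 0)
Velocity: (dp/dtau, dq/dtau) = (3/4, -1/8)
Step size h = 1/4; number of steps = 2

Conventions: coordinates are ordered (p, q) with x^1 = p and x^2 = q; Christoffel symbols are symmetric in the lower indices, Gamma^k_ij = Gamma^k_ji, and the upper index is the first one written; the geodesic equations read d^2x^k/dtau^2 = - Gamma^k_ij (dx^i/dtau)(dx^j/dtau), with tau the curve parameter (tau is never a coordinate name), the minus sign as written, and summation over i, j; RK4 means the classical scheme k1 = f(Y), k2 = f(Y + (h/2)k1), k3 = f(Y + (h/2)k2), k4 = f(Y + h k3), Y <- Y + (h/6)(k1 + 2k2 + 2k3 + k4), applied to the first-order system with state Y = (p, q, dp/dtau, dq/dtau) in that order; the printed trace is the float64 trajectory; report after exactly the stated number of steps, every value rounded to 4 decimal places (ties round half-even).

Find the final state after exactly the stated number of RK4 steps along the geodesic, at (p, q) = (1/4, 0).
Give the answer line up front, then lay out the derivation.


Answer: p = 0.6326, q = -0.0612, dp/dtau = 0.7802, dq/dtau = -0.1189

f(Y) = (dp/dtau, dq/dtau, -Gamma^p_ij Y'^i Y'^j, -Gamma^q_ij Y'^i Y'^j) with the Gammas evaluated at the stage position; h = 0.250000; intermediate values shown to 6 dp
step 0: p = 0.2500, q = 0.0000, dp/dtau = 0.7500, dq/dtau = -0.1250
step 1:
  k1: at (p, q) = (0.250000, 0.000000), (dp/dtau, dq/dtau) = (0.750000, -0.125000); Gamma_ppp = 0.000000, Gamma_ppq = 0.327832, Gamma_pqq = 0.000000, Gamma_qpp = 0.000000, Gamma_qpq = 0.036881, Gamma_qqq = 0.000000; k1 = (0.750000, -0.125000, 0.061468, 0.006915)
  k2: at (p, q) = (0.343750, -0.015625), (dp/dtau, dq/dtau) = (0.757684, -0.124136); Gamma_ppp = 0.000000, Gamma_ppq = 0.326178, Gamma_pqq = 0.000000, Gamma_qpp = 0.000000, Gamma_qpq = 0.050813, Gamma_qqq = 0.000000; k2 = (0.757684, -0.124136, 0.061358, 0.009558)
  k3: at (p, q) = (0.344710, -0.015517), (dp/dtau, dq/dtau) = (0.757670, -0.123805); Gamma_ppp = 0.000000, Gamma_ppq = 0.326139, Gamma_pqq = 0.000000, Gamma_qpp = 0.000000, Gamma_qpq = 0.050946, Gamma_qqq = 0.000000; k3 = (0.757670, -0.123805, 0.061186, 0.009558)
  k4: at (p, q) = (0.439417, -0.030951), (dp/dtau, dq/dtau) = (0.765296, -0.122611); Gamma_ppp = 0.000000, Gamma_ppq = 0.323553, Gamma_pqq = 0.000000, Gamma_qpp = 0.000000, Gamma_qpq = 0.064882, Gamma_qqq = 0.000000; k4 = (0.765296, -0.122611, 0.060720, 0.012176)
  Y <- Y + (h/6)(k1 + 2k2 + 2k3 + k4): p = 0.4394, q = -0.0310, dp/dtau = 0.7653, dq/dtau = -0.1226
step 2:
  k1: at (p, q) = (0.439417, -0.030979), (dp/dtau, dq/dtau) = (0.765303, -0.122611); Gamma_ppp = 0.000000, Gamma_ppq = 0.323554, Gamma_pqq = 0.000000, Gamma_qpp = 0.000000, Gamma_qpq = 0.064883, Gamma_qqq = 0.000000; k1 = (0.765303, -0.122611, 0.060721, 0.012177)
  k2: at (p, q) = (0.535080, -0.046305), (dp/dtau, dq/dtau) = (0.772893, -0.121089); Gamma_ppp = 0.000000, Gamma_ppq = 0.320049, Gamma_pqq = 0.000000, Gamma_qpp = 0.000000, Gamma_qpq = 0.078703, Gamma_qqq = 0.000000; k2 = (0.772893, -0.121089, 0.059906, 0.014732)
  k3: at (p, q) = (0.536028, -0.046115), (dp/dtau, dq/dtau) = (0.772791, -0.120770); Gamma_ppp = 0.000000, Gamma_ppq = 0.319990, Gamma_pqq = 0.000000, Gamma_qpp = 0.000000, Gamma_qpq = 0.078821, Gamma_qqq = 0.000000; k3 = (0.772791, -0.120770, 0.059729, 0.014713)
  k4: at (p, q) = (0.632615, -0.061171), (dp/dtau, dq/dtau) = (0.780235, -0.118933); Gamma_ppp = 0.000000, Gamma_ppq = 0.315568, Gamma_pqq = 0.000000, Gamma_qpp = 0.000000, Gamma_qpq = 0.092378, Gamma_qqq = 0.000000; k4 = (0.780235, -0.118933, 0.058567, 0.017145)
  Y <- Y + (h/6)(k1 + 2k2 + 2k3 + k4): p = 0.6326, q = -0.0612, dp/dtau = 0.7802, dq/dtau = -0.1189


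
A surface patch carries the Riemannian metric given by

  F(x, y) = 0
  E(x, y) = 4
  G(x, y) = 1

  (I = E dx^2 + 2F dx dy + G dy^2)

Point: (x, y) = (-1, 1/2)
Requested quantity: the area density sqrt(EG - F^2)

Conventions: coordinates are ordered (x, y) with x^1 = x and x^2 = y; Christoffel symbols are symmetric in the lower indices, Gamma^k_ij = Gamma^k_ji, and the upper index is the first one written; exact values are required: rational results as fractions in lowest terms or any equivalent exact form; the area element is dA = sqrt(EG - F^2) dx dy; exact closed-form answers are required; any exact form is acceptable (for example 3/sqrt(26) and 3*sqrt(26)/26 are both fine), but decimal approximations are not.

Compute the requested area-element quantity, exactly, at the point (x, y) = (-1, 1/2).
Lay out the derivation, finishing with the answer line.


E = 4, F = 0, G = 1; EG - F^2 = 4

Answer: sqrt(EG - F^2) = 2


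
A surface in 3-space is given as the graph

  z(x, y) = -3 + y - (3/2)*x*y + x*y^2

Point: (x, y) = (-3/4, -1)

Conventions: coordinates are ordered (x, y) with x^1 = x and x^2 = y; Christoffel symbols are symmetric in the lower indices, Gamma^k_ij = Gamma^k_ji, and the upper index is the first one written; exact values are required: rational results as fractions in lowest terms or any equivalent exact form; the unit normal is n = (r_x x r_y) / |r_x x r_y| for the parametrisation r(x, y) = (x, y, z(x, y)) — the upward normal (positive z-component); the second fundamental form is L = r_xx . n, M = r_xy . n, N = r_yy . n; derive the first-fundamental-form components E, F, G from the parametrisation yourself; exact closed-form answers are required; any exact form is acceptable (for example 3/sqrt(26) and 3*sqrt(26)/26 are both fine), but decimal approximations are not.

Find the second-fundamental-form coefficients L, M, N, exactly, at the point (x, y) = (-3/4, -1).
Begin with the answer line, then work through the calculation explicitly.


Answer: L = 0, M = -28*sqrt(145)/435, N = -4*sqrt(145)/145

z_x = 5/2, z_y = 29/8, z_xx = 0, z_xy = -7/2, z_yy = -3/2
E = 29/4, F = 145/16, G = 905/64; answer radicand W^2 = 1305/64
unnormalised second-form numerators: l = 0, m = -7/2, n = -3/2; L = l/sqrt(1305/64), and similarly M = m/sqrt(W^2), N = n/sqrt(W^2)


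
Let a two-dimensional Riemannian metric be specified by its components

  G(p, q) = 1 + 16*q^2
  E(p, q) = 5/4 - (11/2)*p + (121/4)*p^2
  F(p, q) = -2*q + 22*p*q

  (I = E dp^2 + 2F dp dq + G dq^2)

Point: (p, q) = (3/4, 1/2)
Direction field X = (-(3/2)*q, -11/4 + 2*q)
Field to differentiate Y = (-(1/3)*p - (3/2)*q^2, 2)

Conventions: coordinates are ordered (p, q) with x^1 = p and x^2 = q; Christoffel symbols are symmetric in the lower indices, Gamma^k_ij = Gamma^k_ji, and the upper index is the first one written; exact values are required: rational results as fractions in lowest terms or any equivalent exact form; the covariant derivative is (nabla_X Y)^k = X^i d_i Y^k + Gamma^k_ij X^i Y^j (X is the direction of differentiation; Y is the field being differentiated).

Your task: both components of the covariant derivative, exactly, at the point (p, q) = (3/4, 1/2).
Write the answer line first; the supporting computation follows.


Answer: (nabla_X Y)^p = 16/27, (nabla_X Y)^q = -34/27

E = 905/64, F = 29/4, G = 5 at the point
E_p = 319/8, E_q = 0, F_p = 11, F_q = 29/2, G_p = 0, G_q = 16
EG - F^2 = 1161/64;  g^inv = (64/1161) * [[5, -29/4], [-29/4, 905/64]]
first-kind symbols [ij,l] = (1/2)(d_i g_jl + d_j g_il - d_l g_ij): [pp,p] = E_p/2 = 319/16, [pp,q] = F_p - E_q/2 = 11, [pq,p] = E_q/2 = 0, [pq,q] = G_p/2 = 0, [qq,p] = F_q - G_p/2 = 29/2, [qq,q] = G_q/2 = 8
Gamma^p_ij = (G*[ij,p] - F*[ij,q])/(EG - F^2), Gamma^q_ij = (E*[ij,q] - F*[ij,p])/(EG - F^2)
Gamma_ppp = 1276/1161, Gamma_ppq = 0, Gamma_pqq = 928/1161, Gamma_qpp = 704/1161, Gamma_qpq = 0, Gamma_qqq = 512/1161
X = (-3/4, -7/4), Y = (-5/8, 2) at the point


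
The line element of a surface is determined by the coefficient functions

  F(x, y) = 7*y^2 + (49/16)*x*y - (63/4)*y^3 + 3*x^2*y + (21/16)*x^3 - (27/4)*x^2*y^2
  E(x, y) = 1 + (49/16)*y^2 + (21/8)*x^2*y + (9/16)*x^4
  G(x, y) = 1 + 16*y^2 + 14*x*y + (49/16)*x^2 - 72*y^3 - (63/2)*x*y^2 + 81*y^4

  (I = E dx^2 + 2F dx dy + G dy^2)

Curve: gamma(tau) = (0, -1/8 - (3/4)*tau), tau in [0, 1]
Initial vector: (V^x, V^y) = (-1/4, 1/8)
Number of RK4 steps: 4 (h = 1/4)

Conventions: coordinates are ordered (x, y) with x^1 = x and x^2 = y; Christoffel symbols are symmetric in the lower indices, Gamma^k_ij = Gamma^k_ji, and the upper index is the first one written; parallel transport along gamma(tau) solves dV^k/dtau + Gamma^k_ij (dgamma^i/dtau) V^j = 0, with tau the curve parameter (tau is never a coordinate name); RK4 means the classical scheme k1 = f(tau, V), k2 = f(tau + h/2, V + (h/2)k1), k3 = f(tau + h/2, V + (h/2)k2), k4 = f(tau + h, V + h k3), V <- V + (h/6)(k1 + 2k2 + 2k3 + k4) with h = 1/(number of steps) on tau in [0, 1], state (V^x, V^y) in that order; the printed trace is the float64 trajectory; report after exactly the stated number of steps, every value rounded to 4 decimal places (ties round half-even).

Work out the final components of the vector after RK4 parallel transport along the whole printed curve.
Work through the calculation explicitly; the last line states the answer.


gamma'(tau) = (0, -3/4); f(tau, V)^k = -Gamma^k_ij(gamma(tau)) gamma'^i(tau) V^j; h = 1/4; intermediate values shown to 6 dp
curve data and Christoffel symbols at the stage parameters:
  tau = 0.000000: gamma = (0.000000, -0.125000), gamma' = (0.000000, -0.750000); Gamma_xxx = 0.000000, Gamma_xxy = -0.262515, Gamma_xyy = -0.937552, Gamma_yxx = 0.000000, Gamma_yxy = -0.768793, Gamma_yyy = -2.745689
  tau = 0.125000: gamma = (0.000000, -0.218750), gamma' = (0.000000, -0.750000); Gamma_xxx = 0.000000, Gamma_xxy = -0.234953, Gamma_xyy = -1.065679, Gamma_yxx = 0.000000, Gamma_yxy = -0.801357, Gamma_yyy = -3.634726
  tau = 0.250000: gamma = (0.000000, -0.312500), gamma' = (0.000000, -0.750000); Gamma_xxx = 0.000000, Gamma_xxy = -0.164119, Gamma_xyy = -0.902656, Gamma_yxx = 0.000000, Gamma_yxy = -0.638893, Gamma_yyy = -3.513912
  tau = 0.375000: gamma = (0.000000, -0.406250), gamma' = (0.000000, -0.750000); Gamma_xxx = 0.000000, Gamma_xxy = -0.111286, Gamma_xyy = -0.719381, Gamma_yxx = 0.000000, Gamma_yxy = -0.486874, Gamma_yyy = -3.147293
  tau = 0.500000: gamma = (0.000000, -0.500000), gamma' = (0.000000, -0.750000); Gamma_xxx = 0.000000, Gamma_xxy = -0.077226, Gamma_xyy = -0.573680, Gamma_yxx = 0.000000, Gamma_yxy = -0.375099, Gamma_yyy = -2.786446
  tau = 0.625000: gamma = (0.000000, -0.593750), gamma' = (0.000000, -0.750000); Gamma_xxx = 0.000000, Gamma_xxy = -0.055339, Gamma_xyy = -0.464456, Gamma_yxx = 0.000000, Gamma_yxy = -0.295473, Gamma_yyy = -2.479862
  tau = 0.750000: gamma = (0.000000, -0.687500), gamma' = (0.000000, -0.750000); Gamma_xxx = 0.000000, Gamma_xxy = -0.040881, Gamma_xyy = -0.382531, Gamma_yxx = 0.000000, Gamma_yxy = -0.237987, Gamma_yyy = -2.226875
  tau = 0.875000: gamma = (0.000000, -0.781250), gamma' = (0.000000, -0.750000); Gamma_xxx = 0.000000, Gamma_xxy = -0.031015, Gamma_xyy = -0.320122, Gamma_yxx = 0.000000, Gamma_yxy = -0.195507, Gamma_yyy = -2.017911
  tau = 1.000000: gamma = (0.000000, -0.875000), gamma' = (0.000000, -0.750000); Gamma_xxx = 0.000000, Gamma_xxy = -0.024074, Gamma_xyy = -0.271694, Gamma_yxx = 0.000000, Gamma_yxy = -0.163360, Gamma_yyy = -1.843637
step 0: V^x = -0.2500, V^y = 0.1250
step 1: k1 = (-0.038674, -0.113260), k2 = (-0.043686, -0.149002), k3 = (-0.040005, -0.136446), k4 = (-0.029527, -0.114946); V <- V + (h/6)(k1 + 2k2 + 2k3 + k4): V^x = -0.2598, V^y = 0.0917
step 2: k1 = (-0.030102, -0.117184), k2 = (-0.019575, -0.085641), k3 = (-0.021812, -0.095429), k4 = (-0.013828, -0.067162); V <- V + (h/6)(k1 + 2k2 + 2k3 + k4): V^x = -0.2651, V^y = 0.0689
step 3: k1 = (-0.014305, -0.069483), k2 = (-0.009910, -0.052913), k3 = (-0.010654, -0.056887), k4 = (-0.007487, -0.043585); V <- V + (h/6)(k1 + 2k2 + 2k3 + k4): V^x = -0.2677, V^y = 0.0551
step 4: k1 = (-0.007592, -0.044195), k2 = (-0.005647, -0.035593), k3 = (-0.005910, -0.037256), k4 = (-0.004464, -0.030290); V <- V + (h/6)(k1 + 2k2 + 2k3 + k4): V^x = -0.2692, V^y = 0.0459

Answer: V^x = -0.2692, V^y = 0.0459


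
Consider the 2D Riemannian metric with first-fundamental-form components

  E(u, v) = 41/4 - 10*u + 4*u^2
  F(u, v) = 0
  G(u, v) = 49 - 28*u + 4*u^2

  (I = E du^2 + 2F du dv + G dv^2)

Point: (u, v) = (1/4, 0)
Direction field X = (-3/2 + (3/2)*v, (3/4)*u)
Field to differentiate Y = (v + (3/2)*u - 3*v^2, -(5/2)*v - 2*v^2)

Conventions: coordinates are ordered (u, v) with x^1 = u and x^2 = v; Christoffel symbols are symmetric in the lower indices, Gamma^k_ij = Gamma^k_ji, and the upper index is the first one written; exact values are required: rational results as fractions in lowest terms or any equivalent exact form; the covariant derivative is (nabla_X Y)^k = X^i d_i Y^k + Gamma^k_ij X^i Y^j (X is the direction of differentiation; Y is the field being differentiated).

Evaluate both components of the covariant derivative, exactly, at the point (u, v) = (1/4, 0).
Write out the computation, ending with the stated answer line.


E = 8, F = 0, G = 169/4 at the point
E_u = -8, E_v = 0, F_u = 0, F_v = 0, G_u = -26, G_v = 0
EG - F^2 = 338;  g^inv = (1/338) * [[169/4, 0], [0, 8]]
first-kind symbols [ij,l] = (1/2)(d_i g_jl + d_j g_il - d_l g_ij): [uu,u] = E_u/2 = -4, [uu,v] = F_u - E_v/2 = 0, [uv,u] = E_v/2 = 0, [uv,v] = G_u/2 = -13, [vv,u] = F_v - G_u/2 = 13, [vv,v] = G_v/2 = 0
Gamma^u_ij = (G*[ij,u] - F*[ij,v])/(EG - F^2), Gamma^v_ij = (E*[ij,v] - F*[ij,u])/(EG - F^2)
Gamma_uuu = -1/2, Gamma_uuv = 0, Gamma_uvv = 13/8, Gamma_vuu = 0, Gamma_vuv = -4/13, Gamma_vvv = 0
X = (-3/2, 3/16), Y = (3/8, 0) at the point

Answer: (nabla_X Y)^u = -57/32, (nabla_X Y)^v = -51/104


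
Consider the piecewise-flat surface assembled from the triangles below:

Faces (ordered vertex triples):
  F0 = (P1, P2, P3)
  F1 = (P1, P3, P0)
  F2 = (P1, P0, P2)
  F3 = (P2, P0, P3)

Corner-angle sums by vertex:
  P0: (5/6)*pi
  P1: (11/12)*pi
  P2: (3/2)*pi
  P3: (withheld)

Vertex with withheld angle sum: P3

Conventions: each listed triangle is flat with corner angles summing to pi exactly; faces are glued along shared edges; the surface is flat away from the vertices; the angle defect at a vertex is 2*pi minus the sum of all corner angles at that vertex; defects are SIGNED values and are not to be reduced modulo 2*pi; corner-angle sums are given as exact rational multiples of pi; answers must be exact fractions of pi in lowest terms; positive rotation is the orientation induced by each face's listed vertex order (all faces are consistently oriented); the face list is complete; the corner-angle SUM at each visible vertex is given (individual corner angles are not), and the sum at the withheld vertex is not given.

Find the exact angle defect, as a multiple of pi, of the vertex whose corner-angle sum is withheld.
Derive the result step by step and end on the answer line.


V = 4, E = 6, F = 4; chi = V - E + F = 2
Gauss-Bonnet: total defect = 2*pi*chi = 4*pi; visible defects sum to (11/4)*pi

Answer: defect(P3) = (5/4)*pi


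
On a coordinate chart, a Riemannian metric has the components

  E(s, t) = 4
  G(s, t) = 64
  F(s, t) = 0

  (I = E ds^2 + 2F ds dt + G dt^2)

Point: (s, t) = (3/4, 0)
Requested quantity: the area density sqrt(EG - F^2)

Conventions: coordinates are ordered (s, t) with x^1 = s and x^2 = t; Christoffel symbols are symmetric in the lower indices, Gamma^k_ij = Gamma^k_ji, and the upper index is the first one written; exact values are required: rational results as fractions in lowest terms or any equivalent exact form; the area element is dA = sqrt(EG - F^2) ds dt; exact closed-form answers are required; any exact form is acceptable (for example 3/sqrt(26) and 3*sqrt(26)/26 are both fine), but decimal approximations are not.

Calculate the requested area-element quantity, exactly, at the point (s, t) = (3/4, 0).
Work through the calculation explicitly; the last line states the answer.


E = 4, F = 0, G = 64; EG - F^2 = 256

Answer: sqrt(EG - F^2) = 16


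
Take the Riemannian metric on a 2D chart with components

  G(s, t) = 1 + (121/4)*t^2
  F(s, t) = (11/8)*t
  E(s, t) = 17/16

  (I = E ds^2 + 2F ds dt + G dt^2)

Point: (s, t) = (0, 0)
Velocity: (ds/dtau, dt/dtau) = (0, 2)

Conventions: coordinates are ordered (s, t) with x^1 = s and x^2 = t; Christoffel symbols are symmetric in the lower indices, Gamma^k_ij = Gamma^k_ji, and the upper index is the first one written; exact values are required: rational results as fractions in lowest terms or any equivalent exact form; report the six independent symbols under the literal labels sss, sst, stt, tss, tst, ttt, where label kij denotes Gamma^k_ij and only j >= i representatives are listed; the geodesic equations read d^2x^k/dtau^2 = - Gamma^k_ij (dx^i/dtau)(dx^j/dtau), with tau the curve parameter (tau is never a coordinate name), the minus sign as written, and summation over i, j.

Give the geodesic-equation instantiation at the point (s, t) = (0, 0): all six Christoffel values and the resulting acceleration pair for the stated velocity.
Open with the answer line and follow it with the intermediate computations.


Answer: Gamma_sss = 0, Gamma_sst = 0, Gamma_stt = 22/17, Gamma_tss = 0, Gamma_tst = 0, Gamma_ttt = 0; accelerations (d^2s/dtau^2, d^2t/dtau^2) = (-88/17, 0)

E = 17/16, F = 0, G = 1 at the point
E_s = 0, E_t = 0, F_s = 0, F_t = 11/8, G_s = 0, G_t = 0
EG - F^2 = 17/16;  g^inv = (16/17) * [[1, 0], [0, 17/16]]
first-kind symbols [ij,l] = (1/2)(d_i g_jl + d_j g_il - d_l g_ij): [ss,s] = E_s/2 = 0, [ss,t] = F_s - E_t/2 = 0, [st,s] = E_t/2 = 0, [st,t] = G_s/2 = 0, [tt,s] = F_t - G_s/2 = 11/8, [tt,t] = G_t/2 = 0
Gamma^s_ij = (G*[ij,s] - F*[ij,t])/(EG - F^2), Gamma^t_ij = (E*[ij,t] - F*[ij,s])/(EG - F^2)
Gamma_sss = 0, Gamma_sst = 0, Gamma_stt = 22/17, Gamma_tss = 0, Gamma_tst = 0, Gamma_ttt = 0
d^2s/dtau^2 = -(Gamma_sss*(0)^2 + 2*Gamma_sst*(0)*(2) + Gamma_stt*(2)^2) = -88/17
d^2t/dtau^2 = -(Gamma_tss*(0)^2 + 2*Gamma_tst*(0)*(2) + Gamma_ttt*(2)^2) = 0


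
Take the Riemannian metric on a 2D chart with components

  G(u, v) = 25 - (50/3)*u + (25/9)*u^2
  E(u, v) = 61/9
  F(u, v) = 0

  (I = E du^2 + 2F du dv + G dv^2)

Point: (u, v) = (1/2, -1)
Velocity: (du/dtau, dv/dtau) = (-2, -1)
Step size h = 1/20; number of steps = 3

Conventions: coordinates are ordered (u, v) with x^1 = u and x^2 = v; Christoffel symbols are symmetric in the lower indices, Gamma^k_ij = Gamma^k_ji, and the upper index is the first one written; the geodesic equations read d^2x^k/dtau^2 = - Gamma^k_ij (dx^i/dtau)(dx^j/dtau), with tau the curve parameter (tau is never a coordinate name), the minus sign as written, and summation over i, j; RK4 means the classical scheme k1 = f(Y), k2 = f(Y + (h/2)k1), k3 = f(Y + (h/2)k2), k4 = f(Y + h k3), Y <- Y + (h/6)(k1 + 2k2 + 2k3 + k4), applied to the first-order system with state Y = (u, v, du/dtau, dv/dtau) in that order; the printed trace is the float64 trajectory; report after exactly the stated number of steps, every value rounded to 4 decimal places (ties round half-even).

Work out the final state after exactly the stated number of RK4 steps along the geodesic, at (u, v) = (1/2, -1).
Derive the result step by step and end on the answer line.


f(Y) = (du/dtau, dv/dtau, -Gamma^u_ij Y'^i Y'^j, -Gamma^v_ij Y'^i Y'^j) with the Gammas evaluated at the stage position; h = 0.050000; intermediate values shown to 6 dp
step 0: u = 0.5000, v = -1.0000, du/dtau = -2.0000, dv/dtau = -1.0000
step 1:
  k1: at (u, v) = (0.500000, -1.000000), (du/dtau, dv/dtau) = (-2.000000, -1.000000); Gamma_uuu = 0.000000, Gamma_uuv = 0.000000, Gamma_uvv = 1.024590, Gamma_vuu = 0.000000, Gamma_vuv = -0.400000, Gamma_vvv = 0.000000; k1 = (-2.000000, -1.000000, -1.024590, 1.600000)
  k2: at (u, v) = (0.450000, -1.025000), (du/dtau, dv/dtau) = (-2.025615, -0.960000); Gamma_uuu = 0.000000, Gamma_uuv = 0.000000, Gamma_uvv = 1.045082, Gamma_vuu = 0.000000, Gamma_vuv = -0.392157, Gamma_vvv = 0.000000; k2 = (-2.025615, -0.960000, -0.963148, 1.525169)
  k3: at (u, v) = (0.449360, -1.024000), (du/dtau, dv/dtau) = (-2.024079, -0.961871); Gamma_uuu = 0.000000, Gamma_uuv = 0.000000, Gamma_uvv = 1.045344, Gamma_vuu = 0.000000, Gamma_vuv = -0.392058, Gamma_vvv = 0.000000; k3 = (-2.024079, -0.961871, -0.967148, 1.526599)
  k4: at (u, v) = (0.398796, -1.048094), (du/dtau, dv/dtau) = (-2.048357, -0.923670); Gamma_uuu = 0.000000, Gamma_uuv = 0.000000, Gamma_uvv = 1.066067, Gamma_vuu = 0.000000, Gamma_vuv = -0.384437, Gamma_vvv = 0.000000; k4 = (-2.048357, -0.923670, -0.909533, 1.454716)
  Y <- Y + (h/6)(k1 + 2k2 + 2k3 + k4): u = 0.3988, v = -1.0481, du/dtau = -2.0483, dv/dtau = -0.9237
step 2:
  k1: at (u, v) = (0.398769, -1.048062), (du/dtau, dv/dtau) = (-2.048289, -0.923681); Gamma_uuu = 0.000000, Gamma_uuv = 0.000000, Gamma_uvv = 1.066078, Gamma_vuu = 0.000000, Gamma_vuv = -0.384433, Gamma_vvv = 0.000000; k1 = (-2.048289, -0.923681, -0.909564, 1.454670)
  k2: at (u, v) = (0.347562, -1.071154), (du/dtau, dv/dtau) = (-2.071028, -0.887314); Gamma_uuu = 0.000000, Gamma_uuv = 0.000000, Gamma_uvv = 1.087065, Gamma_vuu = 0.000000, Gamma_vuv = -0.377012, Gamma_vvv = 0.000000; k2 = (-2.071028, -0.887314, -0.855876, 1.385633)
  k3: at (u, v) = (0.346993, -1.070245), (du/dtau, dv/dtau) = (-2.069686, -0.889040); Gamma_uuu = 0.000000, Gamma_uuv = 0.000000, Gamma_uvv = 1.087298, Gamma_vuu = 0.000000, Gamma_vuv = -0.376931, Gamma_vvv = 0.000000; k3 = (-2.069686, -0.889040, -0.859392, 1.387131)
  k4: at (u, v) = (0.295284, -1.092514), (du/dtau, dv/dtau) = (-2.091259, -0.854325); Gamma_uuu = 0.000000, Gamma_uuv = 0.000000, Gamma_uvv = 1.108490, Gamma_vuu = 0.000000, Gamma_vuv = -0.369725, Gamma_vvv = 0.000000; k4 = (-2.091259, -0.854325, -0.809054, 1.321111)
  Y <- Y + (h/6)(k1 + 2k2 + 2k3 + k4): u = 0.2953, v = -1.0925, du/dtau = -2.0912, dv/dtau = -0.8543
step 3:
  k1: at (u, v) = (0.295261, -1.092484), (du/dtau, dv/dtau) = (-2.091199, -0.854337); Gamma_uuu = 0.000000, Gamma_uuv = 0.000000, Gamma_uvv = 1.108500, Gamma_vuu = 0.000000, Gamma_vuv = -0.369721, Gamma_vvv = 0.000000; k1 = (-2.091199, -0.854337, -0.809085, 1.321080)
  k2: at (u, v) = (0.242981, -1.113843), (du/dtau, dv/dtau) = (-2.111426, -0.821310); Gamma_uuu = 0.000000, Gamma_uuv = 0.000000, Gamma_uvv = 1.129926, Gamma_vuu = 0.000000, Gamma_vuv = -0.362711, Gamma_vvv = 0.000000; k2 = (-2.111426, -0.821310, -0.762192, 1.257978)
  k3: at (u, v) = (0.242475, -1.113017), (du/dtau, dv/dtau) = (-2.110254, -0.822888); Gamma_uuu = 0.000000, Gamma_uuv = 0.000000, Gamma_uvv = 1.130133, Gamma_vuu = 0.000000, Gamma_vuv = -0.362644, Gamma_vvv = 0.000000; k3 = (-2.110254, -0.822888, -0.765263, 1.259464)
  k4: at (u, v) = (0.189748, -1.133629), (du/dtau, dv/dtau) = (-2.129462, -0.791364); Gamma_uuu = 0.000000, Gamma_uuv = 0.000000, Gamma_uvv = 1.151743, Gamma_vuu = 0.000000, Gamma_vuv = -0.355840, Gamma_vvv = 0.000000; k4 = (-2.129462, -0.791364, -0.721287, 1.199308)
  Y <- Y + (h/6)(k1 + 2k2 + 2k3 + k4): u = 0.1897, v = -1.1336, du/dtau = -2.1294, dv/dtau = -0.7914

Answer: u = 0.1897, v = -1.1336, du/dtau = -2.1294, dv/dtau = -0.7914
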